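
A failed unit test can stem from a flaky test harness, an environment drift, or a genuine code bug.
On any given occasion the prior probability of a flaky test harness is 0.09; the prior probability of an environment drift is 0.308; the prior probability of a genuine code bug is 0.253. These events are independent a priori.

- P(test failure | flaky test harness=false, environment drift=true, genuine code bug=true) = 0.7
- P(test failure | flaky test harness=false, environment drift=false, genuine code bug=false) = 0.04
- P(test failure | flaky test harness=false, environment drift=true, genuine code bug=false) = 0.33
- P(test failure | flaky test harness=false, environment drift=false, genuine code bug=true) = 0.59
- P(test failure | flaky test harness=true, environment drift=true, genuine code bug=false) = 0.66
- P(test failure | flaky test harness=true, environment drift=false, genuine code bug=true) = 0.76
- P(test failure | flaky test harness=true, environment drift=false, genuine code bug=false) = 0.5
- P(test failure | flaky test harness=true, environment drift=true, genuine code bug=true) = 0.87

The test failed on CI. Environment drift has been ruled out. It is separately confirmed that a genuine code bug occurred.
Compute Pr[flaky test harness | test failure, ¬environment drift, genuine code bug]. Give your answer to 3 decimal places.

Pr[flaky test harness | test failure, ¬environment drift, genuine code bug] ≈ 0.113

P(test failure | ¬environment drift, genuine code bug) = 0.59·0.91 + 0.76·0.09 = 0.536900 + 0.068400 = 0.605300
Restricting to configurations with flaky test harness present: 0.76·0.09 = 0.068400.
So P(flaky test harness | test failure, ¬environment drift, genuine code bug) = 0.068400/0.605300 ≈ 0.113.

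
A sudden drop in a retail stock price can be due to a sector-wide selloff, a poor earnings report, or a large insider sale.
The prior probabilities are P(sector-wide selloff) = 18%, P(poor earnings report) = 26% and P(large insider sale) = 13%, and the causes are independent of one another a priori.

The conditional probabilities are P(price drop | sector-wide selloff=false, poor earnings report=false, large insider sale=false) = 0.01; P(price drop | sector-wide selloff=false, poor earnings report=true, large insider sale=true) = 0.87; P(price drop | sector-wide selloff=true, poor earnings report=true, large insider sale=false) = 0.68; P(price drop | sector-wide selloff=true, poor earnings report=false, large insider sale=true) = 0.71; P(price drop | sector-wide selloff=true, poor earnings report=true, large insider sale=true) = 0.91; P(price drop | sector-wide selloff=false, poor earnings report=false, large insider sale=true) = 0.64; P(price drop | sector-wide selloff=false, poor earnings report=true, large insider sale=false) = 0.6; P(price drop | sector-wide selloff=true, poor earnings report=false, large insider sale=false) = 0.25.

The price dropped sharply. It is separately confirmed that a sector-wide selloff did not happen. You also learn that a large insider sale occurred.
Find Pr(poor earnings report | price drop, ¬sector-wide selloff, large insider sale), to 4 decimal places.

For the numerator, keep only poor earnings report=true terms: 0.87*0.26 = 0.226200
Normalizer over all consistent configurations: 0.64*0.74 + 0.87*0.26 = 0.699800
Posterior = 0.226200 / 0.699800 ≈ 0.3232

Pr(poor earnings report | price drop, ¬sector-wide selloff, large insider sale) ≈ 0.3232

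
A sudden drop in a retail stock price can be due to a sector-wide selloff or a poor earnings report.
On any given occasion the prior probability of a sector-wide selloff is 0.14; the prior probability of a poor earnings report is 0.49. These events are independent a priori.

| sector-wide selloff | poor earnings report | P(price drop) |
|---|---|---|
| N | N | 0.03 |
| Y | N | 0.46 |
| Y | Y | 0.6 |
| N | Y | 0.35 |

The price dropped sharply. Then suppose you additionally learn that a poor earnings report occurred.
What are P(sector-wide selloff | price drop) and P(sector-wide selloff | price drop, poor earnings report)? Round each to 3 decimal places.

P(price drop) = 0.03*0.86*0.51 + 0.35*0.86*0.49 + 0.46*0.14*0.51 + 0.6*0.14*0.49 = 0.013158 + 0.147490 + 0.032844 + 0.041160 = 0.234652
Of this, 0.074004 comes from 0.032844 + 0.041160 (the sector-wide selloff=true cases).
P(sector-wide selloff | price drop) = 0.074004 / 0.234652 ≈ 0.315

Now condition on the additional information:
Enumerate both values of sector-wide selloff and weight by the priors:
  P(price drop | poor earnings report) = 0.35×0.86 + 0.6×0.14
        = 0.301000 + 0.084000 = 0.385000
The terms with sector-wide selloff present sum to 0.084000, so
  P(sector-wide selloff | price drop, poor earnings report) = 0.084000 / 0.385000 ≈ 0.218
This is intercausal reasoning (explaining away): once poor earnings report accounts for the price drop, sector-wide selloff becomes less likely.

P(sector-wide selloff | price drop) ≈ 0.315; P(sector-wide selloff | price drop, poor earnings report) ≈ 0.218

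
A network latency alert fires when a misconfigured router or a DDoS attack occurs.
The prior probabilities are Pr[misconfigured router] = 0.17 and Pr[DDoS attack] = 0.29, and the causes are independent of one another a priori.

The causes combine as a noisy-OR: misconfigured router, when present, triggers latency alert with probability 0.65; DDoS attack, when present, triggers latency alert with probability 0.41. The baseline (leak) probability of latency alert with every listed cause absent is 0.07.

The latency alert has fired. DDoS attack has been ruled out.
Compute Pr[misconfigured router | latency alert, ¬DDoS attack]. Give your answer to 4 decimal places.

Pr[misconfigured router | latency alert, ¬DDoS attack] ≈ 0.6637

Under noisy-OR, P(latency alert | causes) = 1 − (1−0.07)·∏(1−qᵢ) over the active causes.
Weight on misconfigured router=true, given the evidence: 0.6745×0.17 = 0.114665
Normalizer over all consistent configurations: 0.07×0.83 + 0.6745×0.17 = 0.172765
P(misconfigured router | latency alert, ¬DDoS attack) = 0.114665/0.172765 ≈ 0.6637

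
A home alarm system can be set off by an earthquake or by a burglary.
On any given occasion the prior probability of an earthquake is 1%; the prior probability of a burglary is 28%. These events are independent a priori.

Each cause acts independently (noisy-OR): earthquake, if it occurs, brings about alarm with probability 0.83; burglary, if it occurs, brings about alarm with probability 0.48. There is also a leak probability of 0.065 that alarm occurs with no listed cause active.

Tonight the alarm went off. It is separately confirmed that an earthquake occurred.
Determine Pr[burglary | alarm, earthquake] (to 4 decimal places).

Pr[burglary | alarm, earthquake] ≈ 0.2978

Under noisy-OR, P(alarm | causes) = 1 − (1−0.065)·∏(1−qᵢ) over the active causes.
Enumerate both values of burglary and weight by the priors:
  P(alarm | earthquake) = 0.84105×0.72 + 0.917346×0.28
        = 0.605556 + 0.256857 = 0.862413
The terms with burglary present sum to 0.256857, so
  P(burglary | alarm, earthquake) = 0.256857 / 0.862413 ≈ 0.2978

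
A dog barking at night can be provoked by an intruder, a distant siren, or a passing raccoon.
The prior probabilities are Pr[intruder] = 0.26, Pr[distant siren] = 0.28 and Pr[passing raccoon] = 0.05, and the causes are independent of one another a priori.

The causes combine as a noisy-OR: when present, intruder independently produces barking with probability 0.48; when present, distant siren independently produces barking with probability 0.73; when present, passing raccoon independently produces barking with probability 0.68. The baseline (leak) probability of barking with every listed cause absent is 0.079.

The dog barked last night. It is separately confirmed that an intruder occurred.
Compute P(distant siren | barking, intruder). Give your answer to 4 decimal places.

Under noisy-OR, P(barking | causes) = 1 − (1−0.079)·∏(1−qᵢ) over the active causes.
Numerator (weight on configurations with distant siren): 0.231604 + 0.013421 = 0.245025
The normalizing constant is 0.52108·0.72·0.95 + 0.846746·0.72·0.05 + 0.870692·0.28·0.95 + 0.958621·0.28·0.05 = 0.631927
Posterior = 0.245025 / 0.631927 ≈ 0.3877

P(distant siren | barking, intruder) ≈ 0.3877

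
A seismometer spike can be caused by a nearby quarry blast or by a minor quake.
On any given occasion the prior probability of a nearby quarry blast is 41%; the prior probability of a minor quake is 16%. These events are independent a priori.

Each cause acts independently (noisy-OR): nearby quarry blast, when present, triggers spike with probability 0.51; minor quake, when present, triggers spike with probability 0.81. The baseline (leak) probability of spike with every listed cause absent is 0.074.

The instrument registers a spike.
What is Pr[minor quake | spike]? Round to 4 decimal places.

Pr[minor quake | spike] ≈ 0.3799

Under noisy-OR, P(spike | causes) = 1 − (1−0.074)·∏(1−qᵢ) over the active causes.
P(spike) = 0.074*0.59*0.84 + 0.82406*0.59*0.16 + 0.54626*0.41*0.84 + 0.913789*0.41*0.16 = 0.036674 + 0.077791 + 0.188132 + 0.059945 = 0.362542
The minor quake-present share is 0.077791 + 0.059945 = 0.137736.
P(minor quake | spike) = 0.137736 / 0.362542 ≈ 0.3799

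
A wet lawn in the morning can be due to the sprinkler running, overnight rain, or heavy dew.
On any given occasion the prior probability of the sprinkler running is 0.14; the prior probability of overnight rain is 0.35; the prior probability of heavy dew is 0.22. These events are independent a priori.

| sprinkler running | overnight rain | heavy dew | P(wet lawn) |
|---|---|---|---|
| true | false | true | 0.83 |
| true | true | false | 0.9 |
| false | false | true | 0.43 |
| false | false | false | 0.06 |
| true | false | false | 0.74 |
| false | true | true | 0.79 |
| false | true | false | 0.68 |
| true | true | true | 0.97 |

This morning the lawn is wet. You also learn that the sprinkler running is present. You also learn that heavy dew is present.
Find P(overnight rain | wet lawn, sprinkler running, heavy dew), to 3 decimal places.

P(overnight rain | wet lawn, sprinkler running, heavy dew) ≈ 0.386

By total probability over both values of overnight rain:
  P(wet lawn | sprinkler running, heavy dew) = 0.83·0.65 + 0.97·0.35
        = 0.539500 + 0.339500 = 0.879000
The terms with overnight rain present sum to 0.339500, so
  P(overnight rain | wet lawn, sprinkler running, heavy dew) = 0.339500 / 0.879000 ≈ 0.386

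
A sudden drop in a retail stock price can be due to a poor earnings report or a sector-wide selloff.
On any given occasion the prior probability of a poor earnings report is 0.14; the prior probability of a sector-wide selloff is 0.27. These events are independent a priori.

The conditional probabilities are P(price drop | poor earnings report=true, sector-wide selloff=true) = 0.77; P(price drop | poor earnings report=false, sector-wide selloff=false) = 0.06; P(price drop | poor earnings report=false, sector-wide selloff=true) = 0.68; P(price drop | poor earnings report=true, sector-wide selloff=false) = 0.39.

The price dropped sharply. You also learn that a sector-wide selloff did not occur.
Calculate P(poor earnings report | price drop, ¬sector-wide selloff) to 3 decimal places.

P(poor earnings report | price drop, ¬sector-wide selloff) ≈ 0.514

Sum P(price drop|·) weighted by the priors over both values of poor earnings report:
  P(price drop | ¬sector-wide selloff) = 0.06×0.86 + 0.39×0.14
        = 0.051600 + 0.054600 = 0.106200
The terms with poor earnings report present sum to 0.054600, so
  P(poor earnings report | price drop, ¬sector-wide selloff) = 0.054600 / 0.106200 ≈ 0.514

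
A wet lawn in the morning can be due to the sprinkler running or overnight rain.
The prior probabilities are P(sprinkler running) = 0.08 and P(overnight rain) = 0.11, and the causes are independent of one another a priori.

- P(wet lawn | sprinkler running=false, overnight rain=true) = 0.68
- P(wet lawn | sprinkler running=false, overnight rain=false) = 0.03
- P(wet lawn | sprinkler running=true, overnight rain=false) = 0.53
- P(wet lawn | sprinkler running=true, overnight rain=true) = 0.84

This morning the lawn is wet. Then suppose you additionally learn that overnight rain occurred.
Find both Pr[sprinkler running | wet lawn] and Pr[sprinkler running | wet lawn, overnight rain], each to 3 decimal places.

Sum P(wet lawn|·) weighted by the priors over the 4 (sprinkler running, overnight rain) configurations:
  P(wet lawn) = 0.03*0.92*0.89 + 0.68*0.92*0.11 + 0.53*0.08*0.89 + 0.84*0.08*0.11
        = 0.024564 + 0.068816 + 0.037736 + 0.007392 = 0.138508
Configurations with sprinkler running contribute 0.045128, so
  P(sprinkler running | wet lawn) = 0.045128 / 0.138508 ≈ 0.326

Now also conditioning on overnight rain=true:
P(wet lawn | overnight rain) = 0.68*0.92 + 0.84*0.08 = 0.625600 + 0.067200 = 0.692800
The sprinkler running-present share is 0.84*0.08 = 0.067200.
Hence the posterior is 0.067200/0.692800 ≈ 0.097.
The drop from 0.326 to 0.097 is the explaining-away (discounting) effect.

Pr[sprinkler running | wet lawn] ≈ 0.326; Pr[sprinkler running | wet lawn, overnight rain] ≈ 0.097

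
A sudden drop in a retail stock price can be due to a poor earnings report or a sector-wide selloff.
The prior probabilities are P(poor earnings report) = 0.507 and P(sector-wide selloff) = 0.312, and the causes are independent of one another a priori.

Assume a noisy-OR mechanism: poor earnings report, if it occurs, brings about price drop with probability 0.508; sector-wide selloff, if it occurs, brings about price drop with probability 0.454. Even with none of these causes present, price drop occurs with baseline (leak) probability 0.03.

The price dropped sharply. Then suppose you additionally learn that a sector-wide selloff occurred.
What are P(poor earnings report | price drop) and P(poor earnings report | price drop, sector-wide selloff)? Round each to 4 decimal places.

P(poor earnings report | price drop) ≈ 0.7839; P(poor earnings report | price drop, sector-wide selloff) ≈ 0.6178

Under noisy-OR, P(price drop | causes) = 1 − (1−0.03)·∏(1−qᵢ) over the active causes.
By total probability over the 4 (poor earnings report, sector-wide selloff) configurations:
  P(price drop) = 0.03*0.493*0.688 + 0.47038*0.493*0.312 + 0.52276*0.507*0.688 + 0.739427*0.507*0.312
        = 0.010176 + 0.072352 + 0.182347 + 0.116966 = 0.381841
The terms with poor earnings report present sum to 0.299313, so
  P(poor earnings report | price drop) = 0.299313 / 0.381841 ≈ 0.7839

With the extra evidence:
Weight on poor earnings report=true, given the evidence: 0.739427*0.507 = 0.374889
The normalizing constant is 0.47038*0.493 + 0.739427*0.507 = 0.606786
Posterior = 0.374889 / 0.606786 ≈ 0.6178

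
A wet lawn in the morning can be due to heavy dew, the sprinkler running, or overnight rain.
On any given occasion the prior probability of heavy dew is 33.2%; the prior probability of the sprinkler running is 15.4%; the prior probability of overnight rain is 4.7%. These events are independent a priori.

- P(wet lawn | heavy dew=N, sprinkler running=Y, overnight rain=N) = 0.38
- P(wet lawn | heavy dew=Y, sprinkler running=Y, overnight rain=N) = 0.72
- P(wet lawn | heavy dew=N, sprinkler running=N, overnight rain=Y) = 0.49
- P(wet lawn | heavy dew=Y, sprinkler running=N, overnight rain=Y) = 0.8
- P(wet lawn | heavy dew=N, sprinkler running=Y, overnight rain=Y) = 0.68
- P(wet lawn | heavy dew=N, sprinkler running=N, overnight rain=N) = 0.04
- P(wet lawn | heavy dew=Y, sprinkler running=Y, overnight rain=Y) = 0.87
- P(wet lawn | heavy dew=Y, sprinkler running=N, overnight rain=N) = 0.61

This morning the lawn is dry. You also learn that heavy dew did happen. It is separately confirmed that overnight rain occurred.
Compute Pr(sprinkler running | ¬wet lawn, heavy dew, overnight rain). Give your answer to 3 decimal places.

Pr(sprinkler running | ¬wet lawn, heavy dew, overnight rain) ≈ 0.106

Sum P(¬wet lawn|·) weighted by the priors over both values of sprinkler running:
  P(¬wet lawn | heavy dew, overnight rain) = 0.2×0.846 + 0.13×0.154
        = 0.169200 + 0.020020 = 0.189220
Configurations with sprinkler running contribute 0.020020, so
  P(sprinkler running | ¬wet lawn, heavy dew, overnight rain) = 0.020020 / 0.189220 ≈ 0.106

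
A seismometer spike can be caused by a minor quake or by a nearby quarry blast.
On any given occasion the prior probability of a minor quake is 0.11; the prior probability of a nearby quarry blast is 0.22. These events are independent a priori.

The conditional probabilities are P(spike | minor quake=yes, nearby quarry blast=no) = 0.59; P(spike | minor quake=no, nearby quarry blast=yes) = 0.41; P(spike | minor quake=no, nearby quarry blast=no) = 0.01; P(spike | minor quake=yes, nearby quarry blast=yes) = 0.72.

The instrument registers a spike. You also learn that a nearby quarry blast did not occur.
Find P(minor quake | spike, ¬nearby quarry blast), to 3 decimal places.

P(minor quake | spike, ¬nearby quarry blast) ≈ 0.879

Sum P(spike|·) weighted by the priors over both values of minor quake:
  P(spike | ¬nearby quarry blast) = 0.01×0.89 + 0.59×0.11
        = 0.008900 + 0.064900 = 0.073800
Keeping only the minor quake-present terms gives 0.064900, so
  P(minor quake | spike, ¬nearby quarry blast) = 0.064900 / 0.073800 ≈ 0.879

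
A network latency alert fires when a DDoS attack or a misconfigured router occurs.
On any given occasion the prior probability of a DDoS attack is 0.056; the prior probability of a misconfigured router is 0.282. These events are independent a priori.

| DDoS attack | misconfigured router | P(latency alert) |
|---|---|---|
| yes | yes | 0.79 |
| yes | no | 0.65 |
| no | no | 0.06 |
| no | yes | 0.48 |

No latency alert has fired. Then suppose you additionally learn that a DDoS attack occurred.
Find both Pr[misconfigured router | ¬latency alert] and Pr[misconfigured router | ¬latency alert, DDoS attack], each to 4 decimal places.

For the numerator, keep only misconfigured router=true terms: 0.138428 + 0.003316 = 0.141744
Denominator P(¬latency alert): 0.94*0.944*0.718 + 0.52*0.944*0.282 + 0.35*0.056*0.718 + 0.21*0.056*0.282 = 0.792941
P(misconfigured router | ¬latency alert) = 0.141744/0.792941 ≈ 0.1788

With the extra evidence:
For the numerator, keep only misconfigured router=true terms: 0.21×0.282 = 0.059220
Denominator P(¬latency alert | DDoS attack): 0.35×0.718 + 0.21×0.282 = 0.310520
P(misconfigured router | ¬latency alert, DDoS attack) = 0.059220/0.310520 ≈ 0.1907

Pr[misconfigured router | ¬latency alert] ≈ 0.1788; Pr[misconfigured router | ¬latency alert, DDoS attack] ≈ 0.1907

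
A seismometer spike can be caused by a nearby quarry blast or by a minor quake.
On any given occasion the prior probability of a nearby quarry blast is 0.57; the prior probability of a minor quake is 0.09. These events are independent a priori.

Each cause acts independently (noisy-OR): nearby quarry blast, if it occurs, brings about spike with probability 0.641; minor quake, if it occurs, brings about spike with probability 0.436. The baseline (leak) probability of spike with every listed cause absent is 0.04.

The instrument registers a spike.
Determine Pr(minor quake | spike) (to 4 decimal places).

Under noisy-OR, P(spike | causes) = 1 − (1−0.04)·∏(1−qᵢ) over the active causes.
Sum P(spike|·) weighted by the priors over the 4 (nearby quarry blast, minor quake) configurations:
  P(spike) = 0.04*0.43*0.91 + 0.45856*0.43*0.09 + 0.65536*0.57*0.91 + 0.805623*0.57*0.09
        = 0.015652 + 0.017746 + 0.339935 + 0.041328 = 0.414661
Configurations with minor quake contribute 0.059074, so
  P(minor quake | spike) = 0.059074 / 0.414661 ≈ 0.1425

Pr(minor quake | spike) ≈ 0.1425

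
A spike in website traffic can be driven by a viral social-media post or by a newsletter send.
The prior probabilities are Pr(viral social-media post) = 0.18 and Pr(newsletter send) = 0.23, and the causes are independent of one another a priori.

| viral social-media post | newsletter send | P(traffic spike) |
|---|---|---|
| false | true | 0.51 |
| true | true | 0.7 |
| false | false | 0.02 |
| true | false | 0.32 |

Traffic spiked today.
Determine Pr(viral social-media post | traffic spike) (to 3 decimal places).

Pr(viral social-media post | traffic spike) ≈ 0.403

Weight on viral social-media post=true, given the evidence: 0.044352 + 0.028980 = 0.073332
Denominator P(traffic spike): 0.02·0.82·0.77 + 0.51·0.82·0.23 + 0.32·0.18·0.77 + 0.7·0.18·0.23 = 0.182146
Posterior = 0.073332 / 0.182146 ≈ 0.403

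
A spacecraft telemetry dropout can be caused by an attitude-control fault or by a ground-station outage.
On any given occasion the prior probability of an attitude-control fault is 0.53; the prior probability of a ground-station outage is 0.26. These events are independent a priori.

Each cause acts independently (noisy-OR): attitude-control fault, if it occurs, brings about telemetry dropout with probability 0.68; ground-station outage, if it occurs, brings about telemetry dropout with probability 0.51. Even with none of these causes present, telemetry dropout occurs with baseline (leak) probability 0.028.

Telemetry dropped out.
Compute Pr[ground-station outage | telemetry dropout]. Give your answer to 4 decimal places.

Pr[ground-station outage | telemetry dropout] ≈ 0.3924

Under noisy-OR, P(telemetry dropout | causes) = 1 − (1−0.028)·∏(1−qᵢ) over the active causes.
For the numerator, keep only ground-station outage=true terms: 0.063999 + 0.116798 = 0.180797
Denominator P(telemetry dropout): 0.028·0.47·0.74 + 0.52372·0.47·0.26 + 0.68896·0.53·0.74 + 0.84759·0.53·0.26 = 0.460745
Posterior = 0.180797 / 0.460745 ≈ 0.3924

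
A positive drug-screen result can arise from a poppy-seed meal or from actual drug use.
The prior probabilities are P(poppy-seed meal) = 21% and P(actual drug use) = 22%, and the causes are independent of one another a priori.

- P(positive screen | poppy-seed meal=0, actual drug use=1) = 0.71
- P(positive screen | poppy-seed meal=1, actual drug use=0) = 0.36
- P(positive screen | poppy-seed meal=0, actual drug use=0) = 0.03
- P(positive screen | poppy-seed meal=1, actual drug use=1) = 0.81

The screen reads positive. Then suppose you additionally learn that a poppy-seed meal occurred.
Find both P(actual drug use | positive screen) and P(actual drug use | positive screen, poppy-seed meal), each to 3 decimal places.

Enumerate the 4 (poppy-seed meal, actual drug use) configurations and weight by the priors:
  P(positive screen) = 0.03*0.79*0.78 + 0.71*0.79*0.22 + 0.36*0.21*0.78 + 0.81*0.21*0.22
        = 0.018486 + 0.123398 + 0.058968 + 0.037422 = 0.238274
The terms with actual drug use present sum to 0.160820, so
  P(actual drug use | positive screen) = 0.160820 / 0.238274 ≈ 0.675

With the extra evidence:
By total probability over both values of actual drug use:
  P(positive screen | poppy-seed meal) = 0.36×0.78 + 0.81×0.22
        = 0.280800 + 0.178200 = 0.459000
Configurations with actual drug use contribute 0.178200, so
  P(actual drug use | positive screen, poppy-seed meal) = 0.178200 / 0.459000 ≈ 0.388
Conditioning on poppy-seed meal lowers the posterior on actual drug use: the classic explaining-away effect in a common-effect structure.

P(actual drug use | positive screen) ≈ 0.675; P(actual drug use | positive screen, poppy-seed meal) ≈ 0.388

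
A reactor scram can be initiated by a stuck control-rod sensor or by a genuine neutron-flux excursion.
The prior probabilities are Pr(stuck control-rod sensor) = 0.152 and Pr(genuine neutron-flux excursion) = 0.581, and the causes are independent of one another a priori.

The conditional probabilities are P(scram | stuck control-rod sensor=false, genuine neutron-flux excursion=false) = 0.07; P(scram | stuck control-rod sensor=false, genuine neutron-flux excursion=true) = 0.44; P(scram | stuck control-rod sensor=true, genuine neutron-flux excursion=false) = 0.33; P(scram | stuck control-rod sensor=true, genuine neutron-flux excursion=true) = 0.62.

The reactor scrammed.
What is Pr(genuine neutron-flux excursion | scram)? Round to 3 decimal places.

Pr(genuine neutron-flux excursion | scram) ≈ 0.855

Enumerate the 4 (stuck control-rod sensor, genuine neutron-flux excursion) configurations and weight by the priors:
  P(scram) = 0.07×0.848×0.419 + 0.44×0.848×0.581 + 0.33×0.152×0.419 + 0.62×0.152×0.581
        = 0.024872 + 0.216783 + 0.021017 + 0.054753 = 0.317425
The terms with genuine neutron-flux excursion present sum to 0.271536, so
  P(genuine neutron-flux excursion | scram) = 0.271536 / 0.317425 ≈ 0.855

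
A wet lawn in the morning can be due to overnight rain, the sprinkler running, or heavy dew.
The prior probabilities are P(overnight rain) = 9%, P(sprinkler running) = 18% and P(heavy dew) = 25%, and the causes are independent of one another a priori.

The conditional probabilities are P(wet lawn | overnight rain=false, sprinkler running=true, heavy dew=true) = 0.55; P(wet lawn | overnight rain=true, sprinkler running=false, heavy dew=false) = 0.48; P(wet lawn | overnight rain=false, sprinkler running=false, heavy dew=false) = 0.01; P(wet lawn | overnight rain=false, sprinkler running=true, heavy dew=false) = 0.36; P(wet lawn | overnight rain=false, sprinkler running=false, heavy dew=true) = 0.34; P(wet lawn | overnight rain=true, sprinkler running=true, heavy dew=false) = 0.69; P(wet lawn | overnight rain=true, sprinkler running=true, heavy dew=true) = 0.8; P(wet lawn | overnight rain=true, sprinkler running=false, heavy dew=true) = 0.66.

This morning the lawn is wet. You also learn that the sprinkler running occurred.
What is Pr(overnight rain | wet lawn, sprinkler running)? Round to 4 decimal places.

By total probability over the 4 (overnight rain, heavy dew) configurations:
  P(wet lawn | sprinkler running) = 0.36×0.91×0.75 + 0.55×0.91×0.25 + 0.69×0.09×0.75 + 0.8×0.09×0.25
        = 0.245700 + 0.125125 + 0.046575 + 0.018000 = 0.435400
The terms with overnight rain present sum to 0.064575, so
  P(overnight rain | wet lawn, sprinkler running) = 0.064575 / 0.435400 ≈ 0.1483

Pr(overnight rain | wet lawn, sprinkler running) ≈ 0.1483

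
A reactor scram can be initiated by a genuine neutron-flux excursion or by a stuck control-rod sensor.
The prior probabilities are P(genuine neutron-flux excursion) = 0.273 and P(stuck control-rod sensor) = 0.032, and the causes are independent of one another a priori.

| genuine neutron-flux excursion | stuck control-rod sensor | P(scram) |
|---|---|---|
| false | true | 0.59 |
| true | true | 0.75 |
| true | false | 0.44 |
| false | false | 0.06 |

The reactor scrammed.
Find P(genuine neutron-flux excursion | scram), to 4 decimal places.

P(genuine neutron-flux excursion | scram) ≈ 0.6870

By total probability over the 4 (genuine neutron-flux excursion, stuck control-rod sensor) configurations:
  P(scram) = 0.06×0.727×0.968 + 0.59×0.727×0.032 + 0.44×0.273×0.968 + 0.75×0.273×0.032
        = 0.042224 + 0.013726 + 0.116276 + 0.006552 = 0.178778
Configurations with genuine neutron-flux excursion contribute 0.122828, so
  P(genuine neutron-flux excursion | scram) = 0.122828 / 0.178778 ≈ 0.6870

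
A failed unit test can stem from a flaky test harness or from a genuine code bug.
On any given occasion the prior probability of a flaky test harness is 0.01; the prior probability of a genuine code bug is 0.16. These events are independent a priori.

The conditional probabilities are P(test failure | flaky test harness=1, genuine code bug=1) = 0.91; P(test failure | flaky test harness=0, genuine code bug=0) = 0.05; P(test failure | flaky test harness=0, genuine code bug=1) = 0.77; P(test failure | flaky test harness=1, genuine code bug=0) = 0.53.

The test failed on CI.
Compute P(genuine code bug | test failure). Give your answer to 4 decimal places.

P(test failure) = 0.05×0.99×0.84 + 0.77×0.99×0.16 + 0.53×0.01×0.84 + 0.91×0.01×0.16 = 0.041580 + 0.121968 + 0.004452 + 0.001456 = 0.169456
Of this, 0.123424 comes from 0.121968 + 0.001456 (the genuine code bug=true cases).
So P(genuine code bug | test failure) = 0.123424/0.169456 ≈ 0.7284.

P(genuine code bug | test failure) ≈ 0.7284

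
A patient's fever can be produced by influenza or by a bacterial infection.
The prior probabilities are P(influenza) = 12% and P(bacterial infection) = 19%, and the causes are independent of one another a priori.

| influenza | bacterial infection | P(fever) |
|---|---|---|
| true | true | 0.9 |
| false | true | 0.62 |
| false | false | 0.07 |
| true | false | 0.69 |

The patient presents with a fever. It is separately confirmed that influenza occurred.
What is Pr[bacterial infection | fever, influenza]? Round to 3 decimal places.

Pr[bacterial infection | fever, influenza] ≈ 0.234

By total probability over both values of bacterial infection:
  P(fever | influenza) = 0.69×0.81 + 0.9×0.19
        = 0.558900 + 0.171000 = 0.729900
Keeping only the bacterial infection-present terms gives 0.171000, so
  P(bacterial infection | fever, influenza) = 0.171000 / 0.729900 ≈ 0.234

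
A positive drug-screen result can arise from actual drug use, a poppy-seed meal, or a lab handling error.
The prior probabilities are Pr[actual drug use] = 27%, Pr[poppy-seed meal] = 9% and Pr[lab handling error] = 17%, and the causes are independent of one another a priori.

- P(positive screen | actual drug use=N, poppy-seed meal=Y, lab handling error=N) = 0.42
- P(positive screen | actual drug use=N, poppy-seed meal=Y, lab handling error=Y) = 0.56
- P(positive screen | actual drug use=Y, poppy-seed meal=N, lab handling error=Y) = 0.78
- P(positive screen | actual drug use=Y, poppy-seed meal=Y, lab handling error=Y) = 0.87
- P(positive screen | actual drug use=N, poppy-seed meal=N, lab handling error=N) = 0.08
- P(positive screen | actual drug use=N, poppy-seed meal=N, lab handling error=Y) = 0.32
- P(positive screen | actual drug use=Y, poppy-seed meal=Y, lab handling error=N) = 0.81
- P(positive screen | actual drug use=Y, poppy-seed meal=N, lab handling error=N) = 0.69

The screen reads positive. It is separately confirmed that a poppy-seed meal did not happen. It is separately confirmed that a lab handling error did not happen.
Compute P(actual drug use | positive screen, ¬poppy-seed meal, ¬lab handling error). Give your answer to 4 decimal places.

P(positive screen | ¬poppy-seed meal, ¬lab handling error) = 0.08*0.73 + 0.69*0.27 = 0.058400 + 0.186300 = 0.244700
Of this, 0.186300 comes from 0.69*0.27 (the actual drug use=true cases).
P(actual drug use | positive screen, ¬poppy-seed meal, ¬lab handling error) = 0.186300 / 0.244700 ≈ 0.7613

P(actual drug use | positive screen, ¬poppy-seed meal, ¬lab handling error) ≈ 0.7613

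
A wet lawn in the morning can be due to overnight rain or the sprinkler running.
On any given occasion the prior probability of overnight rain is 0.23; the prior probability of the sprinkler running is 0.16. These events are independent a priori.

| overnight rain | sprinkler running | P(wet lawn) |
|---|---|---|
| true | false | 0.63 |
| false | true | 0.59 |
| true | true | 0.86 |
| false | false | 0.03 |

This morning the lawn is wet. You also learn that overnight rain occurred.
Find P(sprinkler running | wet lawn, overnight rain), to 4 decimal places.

Enumerate both values of sprinkler running and weight by the priors:
  P(wet lawn | overnight rain) = 0.63·0.84 + 0.86·0.16
        = 0.529200 + 0.137600 = 0.666800
The terms with sprinkler running present sum to 0.137600, so
  P(sprinkler running | wet lawn, overnight rain) = 0.137600 / 0.666800 ≈ 0.2064

P(sprinkler running | wet lawn, overnight rain) ≈ 0.2064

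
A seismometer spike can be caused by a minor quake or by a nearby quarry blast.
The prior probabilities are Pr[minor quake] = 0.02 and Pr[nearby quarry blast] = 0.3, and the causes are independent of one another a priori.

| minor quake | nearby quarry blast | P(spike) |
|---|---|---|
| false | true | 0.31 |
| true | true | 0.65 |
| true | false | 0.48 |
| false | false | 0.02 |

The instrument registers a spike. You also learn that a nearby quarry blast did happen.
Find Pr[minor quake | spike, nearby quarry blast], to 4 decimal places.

By total probability over both values of minor quake:
  P(spike | nearby quarry blast) = 0.31*0.98 + 0.65*0.02
        = 0.303800 + 0.013000 = 0.316800
Configurations with minor quake contribute 0.013000, so
  P(minor quake | spike, nearby quarry blast) = 0.013000 / 0.316800 ≈ 0.0410

Pr[minor quake | spike, nearby quarry blast] ≈ 0.0410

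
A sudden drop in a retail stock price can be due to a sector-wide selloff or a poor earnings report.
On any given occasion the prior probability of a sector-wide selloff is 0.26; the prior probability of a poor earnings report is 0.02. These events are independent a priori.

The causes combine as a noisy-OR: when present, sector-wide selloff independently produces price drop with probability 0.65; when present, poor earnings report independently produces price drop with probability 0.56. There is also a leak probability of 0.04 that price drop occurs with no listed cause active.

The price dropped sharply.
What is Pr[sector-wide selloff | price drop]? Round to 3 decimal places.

Under noisy-OR, P(price drop | causes) = 1 − (1−0.04)·∏(1−qᵢ) over the active causes.
P(price drop) = 0.04·0.74·0.98 + 0.5776·0.74·0.02 + 0.664·0.26·0.98 + 0.85216·0.26·0.02 = 0.029008 + 0.008548 + 0.169187 + 0.004431 = 0.211174
The sector-wide selloff-present share is 0.169187 + 0.004431 = 0.173618.
Hence the posterior is 0.173618/0.211174 ≈ 0.822.

Pr[sector-wide selloff | price drop] ≈ 0.822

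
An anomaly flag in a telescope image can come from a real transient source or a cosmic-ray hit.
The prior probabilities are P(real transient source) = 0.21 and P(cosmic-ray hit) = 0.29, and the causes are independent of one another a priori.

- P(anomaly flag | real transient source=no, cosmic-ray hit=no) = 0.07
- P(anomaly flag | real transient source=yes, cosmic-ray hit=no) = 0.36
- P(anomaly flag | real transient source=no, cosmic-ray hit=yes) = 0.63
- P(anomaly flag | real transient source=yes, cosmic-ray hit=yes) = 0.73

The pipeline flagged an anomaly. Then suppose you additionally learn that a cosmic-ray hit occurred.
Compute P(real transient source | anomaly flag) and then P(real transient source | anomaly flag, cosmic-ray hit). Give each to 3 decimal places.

P(anomaly flag) = 0.07×0.79×0.71 + 0.63×0.79×0.29 + 0.36×0.21×0.71 + 0.73×0.21×0.29 = 0.039263 + 0.144333 + 0.053676 + 0.044457 = 0.281729
Of this, 0.098133 comes from 0.053676 + 0.044457 (the real transient source=true cases).
P(real transient source | anomaly flag) = 0.098133 / 0.281729 ≈ 0.348

Now also conditioning on cosmic-ray hit=true:
P(anomaly flag | cosmic-ray hit) = 0.63*0.79 + 0.73*0.21 = 0.497700 + 0.153300 = 0.651000
The real transient source-present share is 0.73*0.21 = 0.153300.
Hence the posterior is 0.153300/0.651000 ≈ 0.235.

P(real transient source | anomaly flag) ≈ 0.348; P(real transient source | anomaly flag, cosmic-ray hit) ≈ 0.235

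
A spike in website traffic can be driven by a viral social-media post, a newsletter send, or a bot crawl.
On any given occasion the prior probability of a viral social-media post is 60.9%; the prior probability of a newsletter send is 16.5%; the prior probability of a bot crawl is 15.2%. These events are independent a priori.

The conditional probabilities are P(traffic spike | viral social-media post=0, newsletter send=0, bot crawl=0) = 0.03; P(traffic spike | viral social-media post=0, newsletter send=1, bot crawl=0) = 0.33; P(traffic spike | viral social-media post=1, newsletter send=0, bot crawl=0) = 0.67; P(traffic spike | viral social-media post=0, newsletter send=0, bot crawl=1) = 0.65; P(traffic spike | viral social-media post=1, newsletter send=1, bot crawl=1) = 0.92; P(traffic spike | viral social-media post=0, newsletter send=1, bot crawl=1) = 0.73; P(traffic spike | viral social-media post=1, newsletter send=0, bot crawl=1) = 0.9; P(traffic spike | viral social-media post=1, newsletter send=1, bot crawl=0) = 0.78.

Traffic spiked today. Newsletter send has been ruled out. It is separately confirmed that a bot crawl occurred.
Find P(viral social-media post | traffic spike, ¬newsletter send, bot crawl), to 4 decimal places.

P(traffic spike | ¬newsletter send, bot crawl) = 0.65×0.391 + 0.9×0.609 = 0.254150 + 0.548100 = 0.802250
Of this, 0.548100 comes from 0.9×0.609 (the viral social-media post=true cases).
Hence the posterior is 0.548100/0.802250 ≈ 0.6832.

P(viral social-media post | traffic spike, ¬newsletter send, bot crawl) ≈ 0.6832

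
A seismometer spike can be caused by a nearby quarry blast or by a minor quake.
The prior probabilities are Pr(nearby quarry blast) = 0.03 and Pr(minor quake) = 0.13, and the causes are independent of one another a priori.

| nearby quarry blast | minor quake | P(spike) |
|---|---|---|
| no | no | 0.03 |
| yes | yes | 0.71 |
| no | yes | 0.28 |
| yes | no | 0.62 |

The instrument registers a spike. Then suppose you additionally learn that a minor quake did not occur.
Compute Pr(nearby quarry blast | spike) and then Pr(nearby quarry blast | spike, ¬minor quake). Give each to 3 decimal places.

Pr(nearby quarry blast | spike) ≈ 0.238; Pr(nearby quarry blast | spike, ¬minor quake) ≈ 0.390

P(spike) = 0.03×0.97×0.87 + 0.28×0.97×0.13 + 0.62×0.03×0.87 + 0.71×0.03×0.13 = 0.025317 + 0.035308 + 0.016182 + 0.002769 = 0.079576
Of this, 0.018951 comes from 0.016182 + 0.002769 (the nearby quarry blast=true cases).
Hence the posterior is 0.018951/0.079576 ≈ 0.238.

Now condition on the additional information:
P(spike | ¬minor quake) = 0.03·0.97 + 0.62·0.03 = 0.029100 + 0.018600 = 0.047700
The nearby quarry blast-present share is 0.62·0.03 = 0.018600.
Hence the posterior is 0.018600/0.047700 ≈ 0.390.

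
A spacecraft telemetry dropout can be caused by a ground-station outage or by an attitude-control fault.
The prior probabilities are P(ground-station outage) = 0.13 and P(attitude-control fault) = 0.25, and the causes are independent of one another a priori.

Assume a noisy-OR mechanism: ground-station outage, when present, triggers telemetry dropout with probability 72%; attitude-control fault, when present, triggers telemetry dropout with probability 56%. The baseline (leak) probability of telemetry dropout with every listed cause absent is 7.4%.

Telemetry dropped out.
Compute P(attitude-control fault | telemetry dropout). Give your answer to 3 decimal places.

P(attitude-control fault | telemetry dropout) ≈ 0.567

Under noisy-OR, P(telemetry dropout | causes) = 1 − (1−0.074)·∏(1−qᵢ) over the active causes.
Numerator (weight on configurations with attitude-control fault): 0.128882 + 0.028792 = 0.157674
Normalizer over all consistent configurations: 0.074·0.87·0.75 + 0.59256·0.87·0.25 + 0.74072·0.13·0.75 + 0.885917·0.13·0.25 = 0.278179
Posterior = 0.157674 / 0.278179 ≈ 0.567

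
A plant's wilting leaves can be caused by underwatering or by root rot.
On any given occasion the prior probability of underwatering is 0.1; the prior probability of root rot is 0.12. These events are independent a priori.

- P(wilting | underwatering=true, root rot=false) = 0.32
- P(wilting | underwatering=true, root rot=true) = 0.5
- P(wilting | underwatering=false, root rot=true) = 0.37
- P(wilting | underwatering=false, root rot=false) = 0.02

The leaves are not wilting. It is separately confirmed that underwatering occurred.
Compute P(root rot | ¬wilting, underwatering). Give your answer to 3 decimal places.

P(root rot | ¬wilting, underwatering) ≈ 0.091

By total probability over both values of root rot:
  P(¬wilting | underwatering) = 0.68*0.88 + 0.5*0.12
        = 0.598400 + 0.060000 = 0.658400
The terms with root rot present sum to 0.060000, so
  P(root rot | ¬wilting, underwatering) = 0.060000 / 0.658400 ≈ 0.091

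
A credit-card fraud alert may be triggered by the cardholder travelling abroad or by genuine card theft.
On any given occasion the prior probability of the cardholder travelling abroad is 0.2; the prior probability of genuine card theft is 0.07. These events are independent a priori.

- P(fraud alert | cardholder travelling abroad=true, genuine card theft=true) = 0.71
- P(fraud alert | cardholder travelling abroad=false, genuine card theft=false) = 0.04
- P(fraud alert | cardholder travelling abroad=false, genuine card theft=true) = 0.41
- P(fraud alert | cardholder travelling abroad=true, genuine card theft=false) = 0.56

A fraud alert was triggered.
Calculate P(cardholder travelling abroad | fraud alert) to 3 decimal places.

P(cardholder travelling abroad | fraud alert) ≈ 0.684

Weight on cardholder travelling abroad=true, given the evidence: 0.104160 + 0.009940 = 0.114100
Normalizer over all consistent configurations: 0.04×0.8×0.93 + 0.41×0.8×0.07 + 0.56×0.2×0.93 + 0.71×0.2×0.07 = 0.166820
Posterior = 0.114100 / 0.166820 ≈ 0.684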